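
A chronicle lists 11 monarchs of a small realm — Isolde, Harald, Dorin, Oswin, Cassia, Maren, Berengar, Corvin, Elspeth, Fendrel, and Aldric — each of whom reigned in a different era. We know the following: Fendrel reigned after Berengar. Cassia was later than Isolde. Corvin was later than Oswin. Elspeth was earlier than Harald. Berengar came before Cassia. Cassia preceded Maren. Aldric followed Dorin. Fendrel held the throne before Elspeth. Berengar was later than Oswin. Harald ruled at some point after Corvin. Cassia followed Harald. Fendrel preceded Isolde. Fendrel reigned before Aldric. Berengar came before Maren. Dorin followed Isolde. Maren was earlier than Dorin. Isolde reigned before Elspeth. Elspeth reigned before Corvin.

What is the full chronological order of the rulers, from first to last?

Oswin, Berengar, Fendrel, Isolde, Elspeth, Corvin, Harald, Cassia, Maren, Dorin, Aldric

The constraints fix every adjacent pair, so only one ordering works:
Oswin → Berengar → Fendrel → Isolde → Elspeth → Corvin → Harald → Cassia → Maren → Dorin → Aldric.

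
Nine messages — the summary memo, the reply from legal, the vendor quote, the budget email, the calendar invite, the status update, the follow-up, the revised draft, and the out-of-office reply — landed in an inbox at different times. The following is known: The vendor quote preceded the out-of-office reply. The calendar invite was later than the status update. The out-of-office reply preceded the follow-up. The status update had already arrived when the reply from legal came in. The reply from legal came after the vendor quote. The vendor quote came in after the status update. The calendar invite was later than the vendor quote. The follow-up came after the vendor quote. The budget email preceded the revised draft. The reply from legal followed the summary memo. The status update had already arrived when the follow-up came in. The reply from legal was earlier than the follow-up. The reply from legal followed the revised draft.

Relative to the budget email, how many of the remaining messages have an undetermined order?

Forced after the budget email: the follow-up, the reply from legal, and the revised draft.
That leaves the calendar invite, the out-of-office reply, the status update, the summary memo, and the vendor quote with no forced order relative to the budget email — 5.

5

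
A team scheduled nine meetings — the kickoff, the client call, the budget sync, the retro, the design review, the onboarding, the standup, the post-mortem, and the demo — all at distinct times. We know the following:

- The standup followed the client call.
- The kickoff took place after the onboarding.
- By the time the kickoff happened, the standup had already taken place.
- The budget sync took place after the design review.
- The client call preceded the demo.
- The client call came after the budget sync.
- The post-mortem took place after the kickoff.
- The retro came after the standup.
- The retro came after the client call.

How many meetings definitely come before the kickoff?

Directly stated before the kickoff: the onboarding and the standup.
The budget sync reaches the kickoff via the budget sync → the client call → the standup → the kickoff.
The client call reaches the kickoff via the client call → the standup → the kickoff.
The design review reaches the kickoff via the design review → the budget sync → the client call → the standup → the kickoff.
That's the budget sync, the client call, the design review, the onboarding, and the standup — 5 in all.

5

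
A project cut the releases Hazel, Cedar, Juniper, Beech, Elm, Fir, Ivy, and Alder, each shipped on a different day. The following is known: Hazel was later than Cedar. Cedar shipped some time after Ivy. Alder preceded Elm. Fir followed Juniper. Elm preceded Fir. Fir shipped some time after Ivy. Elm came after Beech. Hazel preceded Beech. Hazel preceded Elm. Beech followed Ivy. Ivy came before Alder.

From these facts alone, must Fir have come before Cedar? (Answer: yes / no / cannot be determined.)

Tracing the constraints gives Cedar → Hazel → Elm → Fir, so Cedar must come before Fir.
That means Fir cannot be before Cedar.

no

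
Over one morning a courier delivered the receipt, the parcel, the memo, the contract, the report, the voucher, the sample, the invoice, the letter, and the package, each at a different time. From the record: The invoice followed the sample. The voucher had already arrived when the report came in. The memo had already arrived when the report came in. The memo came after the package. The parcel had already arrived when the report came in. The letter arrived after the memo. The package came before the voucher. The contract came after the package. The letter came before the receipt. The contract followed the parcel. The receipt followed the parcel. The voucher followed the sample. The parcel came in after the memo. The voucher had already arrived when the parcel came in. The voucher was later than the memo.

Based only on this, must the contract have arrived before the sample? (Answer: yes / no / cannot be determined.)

Tracing the constraints gives the sample → the voucher → the parcel → the contract, so the sample must come before the contract.
That means the contract cannot be before the sample.

no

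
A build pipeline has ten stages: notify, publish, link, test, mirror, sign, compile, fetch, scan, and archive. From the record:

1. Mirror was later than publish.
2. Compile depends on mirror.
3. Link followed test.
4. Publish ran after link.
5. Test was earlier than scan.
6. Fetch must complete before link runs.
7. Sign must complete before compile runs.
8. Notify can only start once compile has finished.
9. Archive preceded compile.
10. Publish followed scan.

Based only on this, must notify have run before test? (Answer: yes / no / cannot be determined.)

Tracing the constraints gives test → scan → publish → mirror → compile → notify, so test must come before notify.
That means notify cannot be before test.

no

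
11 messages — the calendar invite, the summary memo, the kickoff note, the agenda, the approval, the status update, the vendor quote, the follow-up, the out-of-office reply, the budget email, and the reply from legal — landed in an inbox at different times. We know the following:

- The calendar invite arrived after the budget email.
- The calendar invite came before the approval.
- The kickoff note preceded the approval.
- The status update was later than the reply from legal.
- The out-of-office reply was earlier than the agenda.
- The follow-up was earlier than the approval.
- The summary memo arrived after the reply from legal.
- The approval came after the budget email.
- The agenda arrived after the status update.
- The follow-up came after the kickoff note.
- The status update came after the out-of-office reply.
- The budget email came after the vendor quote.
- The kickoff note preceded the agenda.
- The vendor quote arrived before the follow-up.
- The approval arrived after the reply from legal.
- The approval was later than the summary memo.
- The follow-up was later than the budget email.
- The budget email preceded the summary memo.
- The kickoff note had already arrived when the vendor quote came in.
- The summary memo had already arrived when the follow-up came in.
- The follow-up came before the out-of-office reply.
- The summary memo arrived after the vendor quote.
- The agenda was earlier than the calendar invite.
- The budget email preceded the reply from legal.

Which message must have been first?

the kickoff note

The kickoff note has a chain of constraints placing it before every other message, so the kickoff note must be first.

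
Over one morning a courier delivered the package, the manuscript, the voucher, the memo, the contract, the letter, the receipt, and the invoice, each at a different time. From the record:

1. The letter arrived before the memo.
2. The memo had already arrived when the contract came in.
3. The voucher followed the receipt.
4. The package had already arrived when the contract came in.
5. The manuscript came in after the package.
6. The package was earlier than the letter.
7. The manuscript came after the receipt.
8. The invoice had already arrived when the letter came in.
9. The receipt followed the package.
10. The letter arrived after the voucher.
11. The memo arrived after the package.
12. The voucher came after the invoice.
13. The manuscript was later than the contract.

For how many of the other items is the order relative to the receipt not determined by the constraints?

Forced before the receipt: the package; forced after the receipt: the contract, the letter, the manuscript, the memo, and the voucher.
That leaves the invoice with no forced order relative to the receipt — 1.

1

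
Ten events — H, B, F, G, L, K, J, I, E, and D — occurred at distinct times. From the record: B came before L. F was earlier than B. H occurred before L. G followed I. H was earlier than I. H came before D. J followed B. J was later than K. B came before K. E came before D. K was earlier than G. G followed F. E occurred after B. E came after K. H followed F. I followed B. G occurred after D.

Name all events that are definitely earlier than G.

B, D, E, F, H, I, K

Directly stated before G: D, F, I, and K.
B reaches G via B → I → G.
E reaches G via E → D → G.
H reaches G via H → D → G.
No chain forces L (or any of the others) ahead of G.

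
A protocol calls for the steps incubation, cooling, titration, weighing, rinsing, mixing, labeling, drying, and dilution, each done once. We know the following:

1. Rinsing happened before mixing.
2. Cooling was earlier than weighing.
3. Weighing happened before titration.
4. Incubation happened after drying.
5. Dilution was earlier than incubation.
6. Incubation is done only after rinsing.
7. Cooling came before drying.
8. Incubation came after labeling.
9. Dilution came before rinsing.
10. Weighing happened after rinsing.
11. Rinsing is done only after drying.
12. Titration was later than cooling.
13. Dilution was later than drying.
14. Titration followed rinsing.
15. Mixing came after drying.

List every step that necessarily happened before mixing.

Directly stated before mixing: drying and rinsing.
Cooling reaches mixing via cooling → drying → mixing.
Dilution reaches mixing via dilution → rinsing → mixing.

cooling, dilution, drying, rinsing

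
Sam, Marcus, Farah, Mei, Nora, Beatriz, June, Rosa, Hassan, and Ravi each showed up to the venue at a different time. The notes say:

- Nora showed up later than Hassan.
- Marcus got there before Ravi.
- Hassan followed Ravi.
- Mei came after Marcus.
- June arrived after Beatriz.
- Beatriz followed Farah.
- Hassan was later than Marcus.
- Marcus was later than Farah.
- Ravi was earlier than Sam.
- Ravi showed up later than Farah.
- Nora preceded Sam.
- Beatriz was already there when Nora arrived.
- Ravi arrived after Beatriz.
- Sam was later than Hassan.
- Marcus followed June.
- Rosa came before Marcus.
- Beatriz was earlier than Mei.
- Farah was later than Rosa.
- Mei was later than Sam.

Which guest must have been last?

Mei

Every other guest has a chain of constraints placing them before Mei, so Mei is last.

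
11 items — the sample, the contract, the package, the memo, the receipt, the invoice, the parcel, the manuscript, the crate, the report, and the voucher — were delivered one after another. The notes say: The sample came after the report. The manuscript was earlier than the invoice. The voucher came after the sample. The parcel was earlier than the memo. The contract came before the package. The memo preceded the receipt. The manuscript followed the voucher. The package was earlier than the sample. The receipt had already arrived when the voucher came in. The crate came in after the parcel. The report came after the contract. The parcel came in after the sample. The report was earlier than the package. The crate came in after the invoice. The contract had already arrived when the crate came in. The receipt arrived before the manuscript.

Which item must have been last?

Every other item has a chain of constraints placing it before the crate, so the crate is last.

the crate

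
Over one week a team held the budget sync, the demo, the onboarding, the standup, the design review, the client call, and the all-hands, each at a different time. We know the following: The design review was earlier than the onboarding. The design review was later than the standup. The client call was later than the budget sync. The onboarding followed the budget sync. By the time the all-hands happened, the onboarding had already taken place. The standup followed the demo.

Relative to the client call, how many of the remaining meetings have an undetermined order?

5

Forced before the client call: the budget sync.
That leaves the all-hands, the demo, the design review, the onboarding, and the standup with no forced order relative to the client call — 5.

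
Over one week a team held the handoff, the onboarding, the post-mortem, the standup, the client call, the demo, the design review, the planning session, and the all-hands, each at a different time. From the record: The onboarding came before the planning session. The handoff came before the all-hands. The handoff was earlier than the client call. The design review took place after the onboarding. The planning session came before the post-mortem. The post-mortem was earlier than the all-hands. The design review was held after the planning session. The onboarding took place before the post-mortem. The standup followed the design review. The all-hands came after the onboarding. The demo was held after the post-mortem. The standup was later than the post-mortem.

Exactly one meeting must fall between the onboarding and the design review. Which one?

the planning session

Tracing the constraints gives the onboarding → the planning session → the design review, so the planning session sits after the onboarding and before the design review.
No other meeting is forced both after the onboarding and before the design review.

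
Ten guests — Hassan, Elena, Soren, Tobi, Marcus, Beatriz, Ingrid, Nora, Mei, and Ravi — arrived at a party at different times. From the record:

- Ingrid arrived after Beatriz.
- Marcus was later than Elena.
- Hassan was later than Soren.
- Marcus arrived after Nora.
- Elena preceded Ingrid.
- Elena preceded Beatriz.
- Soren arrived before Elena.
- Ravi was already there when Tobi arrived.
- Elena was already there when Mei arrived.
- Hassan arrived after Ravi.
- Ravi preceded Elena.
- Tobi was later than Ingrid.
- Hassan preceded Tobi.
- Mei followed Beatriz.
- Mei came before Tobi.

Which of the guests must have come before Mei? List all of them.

Beatriz, Elena, Ravi, Soren

Directly stated before Mei: Beatriz and Elena.
Ravi reaches Mei via Ravi → Elena → Mei.
Soren reaches Mei via Soren → Elena → Mei.
No chain forces Hassan (or any of the others) ahead of Mei.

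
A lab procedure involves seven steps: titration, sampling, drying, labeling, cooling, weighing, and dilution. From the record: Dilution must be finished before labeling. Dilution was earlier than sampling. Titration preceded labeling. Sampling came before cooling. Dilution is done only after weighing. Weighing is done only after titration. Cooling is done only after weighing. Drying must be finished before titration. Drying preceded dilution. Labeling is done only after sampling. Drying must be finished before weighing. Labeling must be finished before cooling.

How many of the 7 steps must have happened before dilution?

Directly stated before dilution: drying and weighing.
Titration reaches dilution via titration → weighing → dilution.
That's drying, titration, and weighing — 3 in all.

3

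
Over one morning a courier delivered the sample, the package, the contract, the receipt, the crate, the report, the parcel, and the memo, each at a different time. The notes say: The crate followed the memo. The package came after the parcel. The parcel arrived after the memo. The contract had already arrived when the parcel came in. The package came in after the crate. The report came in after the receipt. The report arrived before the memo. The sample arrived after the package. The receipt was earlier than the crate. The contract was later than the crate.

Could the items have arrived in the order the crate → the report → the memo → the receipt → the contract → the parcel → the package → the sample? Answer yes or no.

no

The constraints require the receipt before the crate, but in the proposed sequence the crate appears ahead of the receipt. That one violation is enough.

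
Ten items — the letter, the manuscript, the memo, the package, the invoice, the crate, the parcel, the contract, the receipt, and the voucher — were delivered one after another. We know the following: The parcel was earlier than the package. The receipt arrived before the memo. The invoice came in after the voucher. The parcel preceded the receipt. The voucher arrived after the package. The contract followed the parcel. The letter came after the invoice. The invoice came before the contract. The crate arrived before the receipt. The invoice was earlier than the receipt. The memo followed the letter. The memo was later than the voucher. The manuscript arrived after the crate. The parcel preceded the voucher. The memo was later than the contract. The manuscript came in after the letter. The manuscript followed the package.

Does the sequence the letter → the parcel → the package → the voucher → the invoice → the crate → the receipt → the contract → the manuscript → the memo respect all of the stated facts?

The constraints require the invoice before the letter, but in the proposed sequence the letter appears ahead of the invoice. That one violation is enough.

no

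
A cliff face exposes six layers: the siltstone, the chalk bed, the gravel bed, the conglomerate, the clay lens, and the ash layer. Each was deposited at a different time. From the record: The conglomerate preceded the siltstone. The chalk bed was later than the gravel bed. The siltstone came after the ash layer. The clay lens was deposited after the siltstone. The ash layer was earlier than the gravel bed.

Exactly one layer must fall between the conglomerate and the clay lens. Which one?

the siltstone

Tracing the constraints gives the conglomerate → the siltstone → the clay lens, so the siltstone sits after the conglomerate and before the clay lens.
No other layer is forced both after the conglomerate and before the clay lens.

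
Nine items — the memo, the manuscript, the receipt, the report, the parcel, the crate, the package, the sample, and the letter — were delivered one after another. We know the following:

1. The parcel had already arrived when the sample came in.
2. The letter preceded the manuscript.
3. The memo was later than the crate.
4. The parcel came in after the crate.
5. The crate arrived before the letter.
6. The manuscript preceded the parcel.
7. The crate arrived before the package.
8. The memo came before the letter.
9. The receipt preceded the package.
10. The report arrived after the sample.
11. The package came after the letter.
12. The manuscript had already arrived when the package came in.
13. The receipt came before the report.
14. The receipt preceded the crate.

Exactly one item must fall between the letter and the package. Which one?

the manuscript

Tracing the constraints gives the letter → the manuscript → the package, so the manuscript sits after the letter and before the package.
No other item is forced both after the letter and before the package.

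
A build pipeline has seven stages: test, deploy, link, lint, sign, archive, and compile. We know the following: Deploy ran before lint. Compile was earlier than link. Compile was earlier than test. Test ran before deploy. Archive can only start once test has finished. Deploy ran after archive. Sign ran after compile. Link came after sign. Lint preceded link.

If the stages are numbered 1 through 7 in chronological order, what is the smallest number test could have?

2

Compile must come before test — 1 forced predecessor.
Nothing else is forced ahead of test, so its earliest slot is position 1 + 1 = 2.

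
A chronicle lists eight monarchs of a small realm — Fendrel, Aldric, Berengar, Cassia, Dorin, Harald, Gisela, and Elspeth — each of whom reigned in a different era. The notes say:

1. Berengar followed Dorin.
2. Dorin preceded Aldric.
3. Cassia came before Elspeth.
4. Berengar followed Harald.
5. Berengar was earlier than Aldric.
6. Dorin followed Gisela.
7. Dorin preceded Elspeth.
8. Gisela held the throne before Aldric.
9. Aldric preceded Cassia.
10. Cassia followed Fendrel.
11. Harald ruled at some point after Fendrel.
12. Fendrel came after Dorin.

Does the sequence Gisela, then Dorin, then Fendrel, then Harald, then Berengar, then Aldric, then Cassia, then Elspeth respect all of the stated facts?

Check each stated constraint against the proposed order — e.g. Gisela is ahead of Aldric; Dorin is ahead of Elspeth. Every pair is in the required order; nothing is violated.

yes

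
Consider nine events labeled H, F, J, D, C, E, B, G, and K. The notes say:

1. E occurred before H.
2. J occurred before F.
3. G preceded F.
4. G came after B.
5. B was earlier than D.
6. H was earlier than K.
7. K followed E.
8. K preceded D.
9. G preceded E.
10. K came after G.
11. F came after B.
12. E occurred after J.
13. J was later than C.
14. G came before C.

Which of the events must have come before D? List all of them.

Directly stated before D: B and K.
C reaches D via C → J → E → K → D.
E reaches D via E → K → D.
G reaches D via G → K → D.
Likewise H and J each reach D by chaining the stated constraints.
No chain forces F ahead of D.

B, C, E, G, H, J, K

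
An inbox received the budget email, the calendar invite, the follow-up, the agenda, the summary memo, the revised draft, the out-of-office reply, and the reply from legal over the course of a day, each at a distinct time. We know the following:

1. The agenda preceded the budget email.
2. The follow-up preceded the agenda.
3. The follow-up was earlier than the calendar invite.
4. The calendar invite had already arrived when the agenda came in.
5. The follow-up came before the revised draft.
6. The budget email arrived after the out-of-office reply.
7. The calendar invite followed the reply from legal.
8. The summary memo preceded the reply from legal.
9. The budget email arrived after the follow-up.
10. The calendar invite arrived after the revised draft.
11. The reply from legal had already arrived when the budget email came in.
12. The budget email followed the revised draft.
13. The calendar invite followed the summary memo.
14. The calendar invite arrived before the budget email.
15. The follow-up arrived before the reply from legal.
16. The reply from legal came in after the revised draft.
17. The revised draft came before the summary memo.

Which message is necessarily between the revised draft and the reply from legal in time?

the summary memo

Tracing the constraints gives the revised draft → the summary memo → the reply from legal, so the summary memo sits after the revised draft and before the reply from legal.
No other message is forced both after the revised draft and before the reply from legal.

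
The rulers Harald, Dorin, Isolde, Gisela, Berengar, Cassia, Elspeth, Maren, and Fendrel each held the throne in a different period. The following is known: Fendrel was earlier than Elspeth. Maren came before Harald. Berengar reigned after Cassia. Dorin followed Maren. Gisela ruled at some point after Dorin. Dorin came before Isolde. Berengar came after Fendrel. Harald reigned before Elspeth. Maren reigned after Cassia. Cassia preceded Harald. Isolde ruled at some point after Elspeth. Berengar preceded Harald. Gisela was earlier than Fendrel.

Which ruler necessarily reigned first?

Cassia has a chain of constraints placing them before every other ruler, so Cassia must be first.

Cassia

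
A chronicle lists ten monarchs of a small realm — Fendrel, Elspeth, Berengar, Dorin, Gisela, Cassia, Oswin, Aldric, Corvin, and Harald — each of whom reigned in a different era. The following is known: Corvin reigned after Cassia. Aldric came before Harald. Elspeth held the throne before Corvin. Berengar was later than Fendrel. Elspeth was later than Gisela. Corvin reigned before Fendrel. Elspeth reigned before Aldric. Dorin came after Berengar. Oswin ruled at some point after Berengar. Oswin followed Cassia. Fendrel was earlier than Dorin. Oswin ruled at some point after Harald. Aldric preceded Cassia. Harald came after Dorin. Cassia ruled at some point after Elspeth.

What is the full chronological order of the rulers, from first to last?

The constraints fix every adjacent pair, so only one ordering works:
Gisela → Elspeth → Aldric → Cassia → Corvin → Fendrel → Berengar → Dorin → Harald → Oswin.

Gisela, Elspeth, Aldric, Cassia, Corvin, Fendrel, Berengar, Dorin, Harald, Oswin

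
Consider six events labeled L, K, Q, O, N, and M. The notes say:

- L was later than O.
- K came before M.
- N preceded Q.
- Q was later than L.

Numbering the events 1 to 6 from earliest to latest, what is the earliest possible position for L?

O must come before L — 1 forced predecessor.
Nothing else is forced ahead of L, so its earliest slot is position 1 + 1 = 2.

2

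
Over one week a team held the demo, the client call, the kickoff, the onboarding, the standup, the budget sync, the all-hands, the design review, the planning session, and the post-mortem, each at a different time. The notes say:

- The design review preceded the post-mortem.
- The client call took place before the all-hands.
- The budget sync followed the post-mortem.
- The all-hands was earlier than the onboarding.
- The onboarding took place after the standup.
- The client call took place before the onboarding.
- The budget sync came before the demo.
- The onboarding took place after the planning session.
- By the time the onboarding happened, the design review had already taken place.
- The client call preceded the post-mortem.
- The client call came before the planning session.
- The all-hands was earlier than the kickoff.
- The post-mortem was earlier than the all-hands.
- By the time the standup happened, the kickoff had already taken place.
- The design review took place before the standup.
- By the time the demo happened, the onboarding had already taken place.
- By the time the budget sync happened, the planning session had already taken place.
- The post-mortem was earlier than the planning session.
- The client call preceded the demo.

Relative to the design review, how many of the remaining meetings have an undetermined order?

Forced after the design review: the all-hands, the budget sync, the demo, the kickoff, the onboarding, the planning session, the post-mortem, and the standup.
That leaves the client call with no forced order relative to the design review — 1.

1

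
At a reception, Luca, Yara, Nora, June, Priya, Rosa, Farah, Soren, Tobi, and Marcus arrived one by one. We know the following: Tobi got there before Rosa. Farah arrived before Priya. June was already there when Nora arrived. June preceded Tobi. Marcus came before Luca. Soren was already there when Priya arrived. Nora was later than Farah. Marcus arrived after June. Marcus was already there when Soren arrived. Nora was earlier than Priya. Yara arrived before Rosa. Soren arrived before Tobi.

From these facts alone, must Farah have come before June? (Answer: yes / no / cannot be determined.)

cannot be determined

No chain of stated constraints runs from Farah to June, and none runs from June to Farah either.
So the relative order of Farah and June is not fixed by the given facts.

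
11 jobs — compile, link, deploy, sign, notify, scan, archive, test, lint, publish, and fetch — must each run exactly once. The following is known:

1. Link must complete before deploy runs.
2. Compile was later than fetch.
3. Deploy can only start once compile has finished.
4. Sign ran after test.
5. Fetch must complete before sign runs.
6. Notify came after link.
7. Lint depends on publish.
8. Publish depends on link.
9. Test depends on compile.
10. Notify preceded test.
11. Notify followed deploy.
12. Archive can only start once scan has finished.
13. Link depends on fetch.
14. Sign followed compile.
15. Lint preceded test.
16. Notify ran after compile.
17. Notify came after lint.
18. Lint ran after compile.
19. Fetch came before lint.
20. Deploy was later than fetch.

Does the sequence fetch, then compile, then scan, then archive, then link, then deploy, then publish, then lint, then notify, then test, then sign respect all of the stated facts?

Check each stated constraint against the proposed order — e.g. compile is ahead of sign; fetch is ahead of sign. Every pair is in the required order; nothing is violated.

yes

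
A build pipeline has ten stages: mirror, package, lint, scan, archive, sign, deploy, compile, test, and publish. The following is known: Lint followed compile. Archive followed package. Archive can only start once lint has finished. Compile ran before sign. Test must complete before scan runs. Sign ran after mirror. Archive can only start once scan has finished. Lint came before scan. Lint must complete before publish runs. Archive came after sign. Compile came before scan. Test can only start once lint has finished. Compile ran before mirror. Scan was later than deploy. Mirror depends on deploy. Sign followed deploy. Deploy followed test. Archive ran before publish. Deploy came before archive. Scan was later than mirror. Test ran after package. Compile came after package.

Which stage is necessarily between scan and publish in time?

archive

Tracing the constraints gives scan → archive → publish, so archive sits after scan and before publish.
No other stage is forced both after scan and before publish.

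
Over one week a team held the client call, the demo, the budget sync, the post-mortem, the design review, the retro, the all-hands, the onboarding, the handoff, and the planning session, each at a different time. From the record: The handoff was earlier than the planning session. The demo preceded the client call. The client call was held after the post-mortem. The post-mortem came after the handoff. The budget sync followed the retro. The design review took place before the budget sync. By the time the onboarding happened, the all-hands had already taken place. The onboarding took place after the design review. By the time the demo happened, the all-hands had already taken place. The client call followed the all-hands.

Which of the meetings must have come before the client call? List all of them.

the all-hands, the demo, the handoff, the post-mortem

Directly stated before the client call: the all-hands, the demo, and the post-mortem.
The handoff reaches the client call via the handoff → the post-mortem → the client call.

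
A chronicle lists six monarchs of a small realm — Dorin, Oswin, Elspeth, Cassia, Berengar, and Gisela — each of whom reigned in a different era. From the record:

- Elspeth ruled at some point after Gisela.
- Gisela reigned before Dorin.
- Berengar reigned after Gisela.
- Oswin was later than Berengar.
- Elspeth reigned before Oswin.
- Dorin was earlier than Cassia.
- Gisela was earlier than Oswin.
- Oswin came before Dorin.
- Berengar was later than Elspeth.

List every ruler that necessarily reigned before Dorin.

Directly stated before Dorin: Gisela and Oswin.
Berengar reaches Dorin via Berengar → Oswin → Dorin.
Elspeth reaches Dorin via Elspeth → Oswin → Dorin.
No chain forces Cassia ahead of Dorin.

Berengar, Elspeth, Gisela, Oswin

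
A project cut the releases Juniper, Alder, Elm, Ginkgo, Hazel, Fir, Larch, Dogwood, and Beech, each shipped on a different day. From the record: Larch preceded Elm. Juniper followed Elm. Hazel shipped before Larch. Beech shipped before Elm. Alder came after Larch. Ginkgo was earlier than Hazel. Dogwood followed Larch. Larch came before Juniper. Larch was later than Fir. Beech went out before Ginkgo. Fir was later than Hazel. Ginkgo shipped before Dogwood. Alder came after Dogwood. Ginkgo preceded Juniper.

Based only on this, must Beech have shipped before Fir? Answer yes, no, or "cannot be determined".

Chain the constraints: Beech → Ginkgo → Hazel → Fir. Each link is directly stated, so Beech comes before Fir.

yes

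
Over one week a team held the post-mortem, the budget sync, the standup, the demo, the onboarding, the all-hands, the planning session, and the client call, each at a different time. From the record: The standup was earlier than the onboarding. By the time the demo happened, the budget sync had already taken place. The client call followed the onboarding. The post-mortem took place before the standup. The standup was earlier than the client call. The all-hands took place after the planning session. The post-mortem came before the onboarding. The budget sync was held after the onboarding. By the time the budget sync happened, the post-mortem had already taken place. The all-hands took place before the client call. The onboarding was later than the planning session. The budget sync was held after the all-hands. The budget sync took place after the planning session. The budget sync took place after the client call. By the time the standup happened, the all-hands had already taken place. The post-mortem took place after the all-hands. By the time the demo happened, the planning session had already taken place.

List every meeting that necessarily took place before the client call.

the all-hands, the onboarding, the planning session, the post-mortem, the standup

Directly stated before the client call: the all-hands, the onboarding, and the standup.
The planning session reaches the client call via the planning session → the onboarding → the client call.
The post-mortem reaches the client call via the post-mortem → the standup → the client call.
No chain forces the demo (or any of the others) ahead of the client call.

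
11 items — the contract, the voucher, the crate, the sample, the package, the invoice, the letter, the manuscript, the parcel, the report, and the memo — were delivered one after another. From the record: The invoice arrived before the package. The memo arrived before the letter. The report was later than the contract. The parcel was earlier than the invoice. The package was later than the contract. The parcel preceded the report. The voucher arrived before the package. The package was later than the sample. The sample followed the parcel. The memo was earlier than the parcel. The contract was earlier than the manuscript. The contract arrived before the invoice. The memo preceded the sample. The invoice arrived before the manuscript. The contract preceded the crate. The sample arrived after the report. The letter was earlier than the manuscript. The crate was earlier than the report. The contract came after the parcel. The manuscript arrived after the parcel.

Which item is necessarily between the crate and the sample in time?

Tracing the constraints gives the crate → the report → the sample, so the report sits after the crate and before the sample.
No other item is forced both after the crate and before the sample.

the report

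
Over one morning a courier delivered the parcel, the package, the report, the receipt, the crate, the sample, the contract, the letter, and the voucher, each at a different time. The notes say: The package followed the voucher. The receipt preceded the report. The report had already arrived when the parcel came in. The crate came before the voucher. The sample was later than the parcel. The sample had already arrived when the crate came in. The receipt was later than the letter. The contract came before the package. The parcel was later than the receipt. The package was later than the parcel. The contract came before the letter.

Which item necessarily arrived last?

the package

Every other item has a chain of constraints placing it before the package, so the package is last.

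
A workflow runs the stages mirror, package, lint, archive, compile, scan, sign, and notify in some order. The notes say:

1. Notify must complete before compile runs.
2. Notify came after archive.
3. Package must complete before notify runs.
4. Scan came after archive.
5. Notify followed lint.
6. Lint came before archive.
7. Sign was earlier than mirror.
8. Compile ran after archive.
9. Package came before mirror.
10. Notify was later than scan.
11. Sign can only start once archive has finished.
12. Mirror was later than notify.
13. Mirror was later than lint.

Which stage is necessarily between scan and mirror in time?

Tracing the constraints gives scan → notify → mirror, so notify sits after scan and before mirror.
No other stage is forced both after scan and before mirror.

notify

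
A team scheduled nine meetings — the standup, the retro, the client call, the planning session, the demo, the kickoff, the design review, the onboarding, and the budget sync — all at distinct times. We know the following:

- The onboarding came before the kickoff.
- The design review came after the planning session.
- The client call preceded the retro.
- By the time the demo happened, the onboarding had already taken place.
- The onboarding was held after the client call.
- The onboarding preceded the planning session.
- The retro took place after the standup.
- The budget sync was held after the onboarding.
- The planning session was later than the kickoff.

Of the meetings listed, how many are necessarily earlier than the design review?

Directly stated before the design review: the planning session.
The client call reaches the design review via the client call → the onboarding → the planning session → the design review.
The kickoff reaches the design review via the kickoff → the planning session → the design review.
The onboarding reaches the design review via the onboarding → the planning session → the design review.
That's the client call, the kickoff, the onboarding, and the planning session — 4 in all.

4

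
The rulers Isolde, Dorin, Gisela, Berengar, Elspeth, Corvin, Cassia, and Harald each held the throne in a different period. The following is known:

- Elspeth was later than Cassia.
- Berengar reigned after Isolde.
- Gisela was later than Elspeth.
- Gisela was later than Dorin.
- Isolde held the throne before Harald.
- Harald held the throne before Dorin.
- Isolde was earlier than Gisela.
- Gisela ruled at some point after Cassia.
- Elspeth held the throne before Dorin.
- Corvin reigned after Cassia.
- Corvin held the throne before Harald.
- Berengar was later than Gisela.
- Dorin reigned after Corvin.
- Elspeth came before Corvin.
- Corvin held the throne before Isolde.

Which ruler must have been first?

Cassia

Cassia has a chain of constraints placing them before every other ruler, so Cassia must be first.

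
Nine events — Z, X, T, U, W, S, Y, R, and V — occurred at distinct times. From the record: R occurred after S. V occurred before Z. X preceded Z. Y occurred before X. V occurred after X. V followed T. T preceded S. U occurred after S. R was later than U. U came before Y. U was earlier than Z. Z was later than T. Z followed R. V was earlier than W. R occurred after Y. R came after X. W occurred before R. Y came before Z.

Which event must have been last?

Every other event has a chain of constraints placing it before Z, so Z is last.

Z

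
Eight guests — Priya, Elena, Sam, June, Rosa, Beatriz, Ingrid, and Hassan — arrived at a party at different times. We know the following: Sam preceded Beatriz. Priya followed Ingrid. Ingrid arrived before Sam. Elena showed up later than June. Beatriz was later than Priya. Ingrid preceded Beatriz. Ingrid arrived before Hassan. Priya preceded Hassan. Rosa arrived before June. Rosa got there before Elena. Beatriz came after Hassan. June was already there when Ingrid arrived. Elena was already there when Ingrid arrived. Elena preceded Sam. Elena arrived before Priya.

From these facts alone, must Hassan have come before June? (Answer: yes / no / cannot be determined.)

Tracing the constraints gives June → Ingrid → Hassan, so June must come before Hassan.
That means Hassan cannot be before June.

no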